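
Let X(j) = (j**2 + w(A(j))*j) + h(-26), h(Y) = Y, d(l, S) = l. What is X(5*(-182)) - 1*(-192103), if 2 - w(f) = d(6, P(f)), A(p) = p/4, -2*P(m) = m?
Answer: 1023817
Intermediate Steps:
P(m) = -m/2
A(p) = p/4 (A(p) = p*(1/4) = p/4)
w(f) = -4 (w(f) = 2 - 1*6 = 2 - 6 = -4)
X(j) = -26 + j**2 - 4*j (X(j) = (j**2 - 4*j) - 26 = -26 + j**2 - 4*j)
X(5*(-182)) - 1*(-192103) = (-26 + (5*(-182))**2 - 20*(-182)) - 1*(-192103) = (-26 + (-910)**2 - 4*(-910)) + 192103 = (-26 + 828100 + 3640) + 192103 = 831714 + 192103 = 1023817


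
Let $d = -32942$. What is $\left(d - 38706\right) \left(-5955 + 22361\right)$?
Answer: $-1175457088$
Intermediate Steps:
$\left(d - 38706\right) \left(-5955 + 22361\right) = \left(-32942 - 38706\right) \left(-5955 + 22361\right) = \left(-71648\right) 16406 = -1175457088$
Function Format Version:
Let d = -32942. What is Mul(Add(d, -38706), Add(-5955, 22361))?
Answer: -1175457088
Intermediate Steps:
Mul(Add(d, -38706), Add(-5955, 22361)) = Mul(Add(-32942, -38706), Add(-5955, 22361)) = Mul(-71648, 16406) = -1175457088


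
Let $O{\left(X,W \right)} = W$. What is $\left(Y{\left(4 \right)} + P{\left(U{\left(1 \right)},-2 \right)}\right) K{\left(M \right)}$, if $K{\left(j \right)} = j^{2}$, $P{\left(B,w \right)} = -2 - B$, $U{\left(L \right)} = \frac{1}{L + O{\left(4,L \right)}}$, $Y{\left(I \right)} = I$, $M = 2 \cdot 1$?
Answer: $6$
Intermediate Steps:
$M = 2$
$U{\left(L \right)} = \frac{1}{2 L}$ ($U{\left(L \right)} = \frac{1}{L + L} = \frac{1}{2 L}$)
$\left(Y{\left(4 \right)} + P{\left(U{\left(1 \right)},-2 \right)}\right) K{\left(M \right)} = \left(4 - \left(2 + \frac{1}{2 \cdot 1}\right)\right) 2^{2} = \left(4 - \left(2 + \frac{1}{2} \cdot 1\right)\right) 4 = \left(4 - \frac{5}{2}\right) 4 = \frac{3}{2} \cdot 4 = 6$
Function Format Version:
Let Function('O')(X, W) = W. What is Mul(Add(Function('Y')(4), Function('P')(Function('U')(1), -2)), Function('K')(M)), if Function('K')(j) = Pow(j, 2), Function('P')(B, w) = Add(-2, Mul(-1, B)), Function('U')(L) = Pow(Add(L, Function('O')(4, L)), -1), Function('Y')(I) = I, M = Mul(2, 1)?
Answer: 6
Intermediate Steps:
M = 2
Function('U')(L) = Mul(Rational(1, 2), Pow(L, -1)) (Function('U')(L) = Pow(Add(L, L), -1) = Pow(Mul(2, L), -1) = Mul(Rational(1, 2), Pow(L, -1)))
Mul(Add(Function('Y')(4), Function('P')(Function('U')(1), -2)), Function('K')(M)) = Mul(Add(4, Add(-2, Mul(-1, Mul(Rational(1, 2), Pow(1, -1))))), Pow(2, 2)) = Mul(Add(4, Add(-2, Mul(-1, Mul(Rational(1, 2), 1)))), 4) = Mul(Add(4, Add(-2, Mul(-1, Rational(1, 2)))), 4) = Mul(Add(4, Add(-2, Rational(-1, 2))), 4) = Mul(Add(4, Rational(-5, 2)), 4) = Mul(Rational(3, 2), 4) = 6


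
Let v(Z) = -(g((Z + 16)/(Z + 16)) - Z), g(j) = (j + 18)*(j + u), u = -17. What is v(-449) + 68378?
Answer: 68233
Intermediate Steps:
g(j) = (-17 + j)*(18 + j) (g(j) = (j + 18)*(j - 17) = (18 + j)*(-17 + j) = (-17 + j)*(18 + j))
v(Z) = 304 + Z (v(Z) = -((-306 + (Z + 16)/(Z + 16) + ((Z + 16)/(Z + 16))**2) - Z) = -((-306 + (16 + Z)/(16 + Z) + ((16 + Z)/(16 + Z))**2) - Z) = -((-306 + 1 + 1**2) - Z) = -((-306 + 1 + 1) - Z) = -(-304 - Z) = 304 + Z)
v(-449) + 68378 = (304 - 449) + 68378 = -145 + 68378 = 68233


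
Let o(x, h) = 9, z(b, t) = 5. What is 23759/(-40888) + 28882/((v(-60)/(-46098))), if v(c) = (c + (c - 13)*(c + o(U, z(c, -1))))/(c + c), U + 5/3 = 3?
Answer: 725845094372327/16641416 ≈ 4.3617e+7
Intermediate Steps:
U = 4/3 (U = -5/3 + 3 = 4/3 ≈ 1.3333)
v(c) = (c + (-13 + c)*(9 + c))/(2*c) (v(c) = (c + (c - 13)*(c + 9))/(c + c) = (c + (-13 + c)*(9 + c))/((2*c)) = (c + (-13 + c)*(9 + c))*(1/(2*c)) = (c + (-13 + c)*(9 + c))/(2*c))
23759/(-40888) + 28882/((v(-60)/(-46098))) = 23759/(-40888) + 28882/((((½)*(-117 - 60*(-3 - 60))/(-60))/(-46098))) = 23759*(-1/40888) + 28882/((((½)*(-1/60)*(-117 - 60*(-63)))*(-1/46098))) = -23759/40888 + 28882/((((½)*(-1/60)*(-117 + 3780))*(-1/46098))) = -23759/40888 + 28882/((((½)*(-1/60)*3663)*(-1/46098))) = -23759/40888 + 28882/((-1221/40*(-1/46098))) = -23759/40888 + 28882/(407/614640) = -23759/40888 + 28882*(614640/407) = -23759/40888 + 17752032480/407 = 725845094372327/16641416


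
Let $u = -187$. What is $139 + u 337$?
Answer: $-62880$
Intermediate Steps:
$139 + u 337 = 139 - 63019 = -62880$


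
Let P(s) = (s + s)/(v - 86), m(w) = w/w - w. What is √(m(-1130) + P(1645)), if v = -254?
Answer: 25*√2074/34 ≈ 33.486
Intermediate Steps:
m(w) = 1 - w
P(s) = -s/170 (P(s) = (s + s)/(-254 - 86) = (2*s)/(-340) = (2*s)*(-1/340) = -s/170)
√(m(-1130) + P(1645)) = √((1 - 1*(-1130)) - 1/170*1645) = √((1 + 1130) - 329/34) = √(1131 - 329/34) = √(38125/34) = 25*√2074/34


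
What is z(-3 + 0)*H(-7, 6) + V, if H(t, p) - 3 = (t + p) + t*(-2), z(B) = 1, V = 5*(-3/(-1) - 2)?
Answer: 21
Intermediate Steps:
V = 5 (V = 5*(-3*(-1) - 2) = 5*(3 - 2) = 5*1 = 5)
H(t, p) = 3 + p - t (H(t, p) = 3 + ((t + p) + t*(-2)) = 3 + ((p + t) - 2*t) = 3 + (p - t) = 3 + p - t)
z(-3 + 0)*H(-7, 6) + V = 1*(3 + 6 - 1*(-7)) + 5 = 1*(3 + 6 + 7) + 5 = 1*16 + 5 = 16 + 5 = 21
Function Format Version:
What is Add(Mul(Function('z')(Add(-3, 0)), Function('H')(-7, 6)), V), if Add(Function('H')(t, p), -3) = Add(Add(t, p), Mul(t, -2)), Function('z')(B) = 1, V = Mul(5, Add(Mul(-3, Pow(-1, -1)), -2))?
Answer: 21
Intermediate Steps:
V = 5 (V = Mul(5, Add(Mul(-3, -1), -2)) = Mul(5, Add(3, -2)) = Mul(5, 1) = 5)
Function('H')(t, p) = Add(3, p, Mul(-1, t)) (Function('H')(t, p) = Add(3, Add(Add(t, p), Mul(t, -2))) = Add(3, Add(Add(p, t), Mul(-2, t))) = Add(3, Add(p, Mul(-1, t))) = Add(3, p, Mul(-1, t)))
Add(Mul(Function('z')(Add(-3, 0)), Function('H')(-7, 6)), V) = Add(Mul(1, Add(3, 6, Mul(-1, -7))), 5) = Add(Mul(1, Add(3, 6, 7)), 5) = Add(Mul(1, 16), 5) = Add(16, 5) = 21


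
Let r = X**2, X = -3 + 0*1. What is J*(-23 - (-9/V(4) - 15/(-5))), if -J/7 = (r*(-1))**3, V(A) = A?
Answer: -484785/4 ≈ -1.2120e+5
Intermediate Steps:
X = -3 (X = -3 + 0 = -3)
r = 9 (r = (-3)**2 = 9)
J = 5103 (J = -7*(9*(-1))**3 = -7*(-9)**3 = -7*(-729) = 5103)
J*(-23 - (-9/V(4) - 15/(-5))) = 5103*(-23 - (-9/4 - 15/(-5))) = 5103*(-23 - (-9*1/4 - 15*(-1/5))) = 5103*(-23 - (-9/4 + 3)) = 5103*(-23 - 1*3/4) = 5103*(-23 - 3/4) = 5103*(-95/4) = -484785/4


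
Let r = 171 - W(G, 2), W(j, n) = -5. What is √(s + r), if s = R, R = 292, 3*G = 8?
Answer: 6*√13 ≈ 21.633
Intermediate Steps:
G = 8/3 (G = (⅓)*8 = 8/3 ≈ 2.6667)
s = 292
r = 176 (r = 171 - 1*(-5) = 171 + 5 = 176)
√(s + r) = √(292 + 176) = √468 = 6*√13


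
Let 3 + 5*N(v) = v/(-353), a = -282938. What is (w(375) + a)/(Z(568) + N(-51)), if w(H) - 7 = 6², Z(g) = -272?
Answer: 499309675/481088 ≈ 1037.9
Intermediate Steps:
w(H) = 43 (w(H) = 7 + 6² = 7 + 36 = 43)
N(v) = -⅗ - v/1765 (N(v) = -⅗ + (v/(-353))/5 = -⅗ + (v*(-1/353))/5 = -⅗ + (-v/353)/5 = -⅗ - v/1765)
(w(375) + a)/(Z(568) + N(-51)) = (43 - 282938)/(-272 + (-⅗ - 1/1765*(-51))) = -282895/(-272 + (-⅗ + 51/1765)) = -282895/(-272 - 1008/1765) = -282895/(-481088/1765) = -282895*(-1765/481088) = 499309675/481088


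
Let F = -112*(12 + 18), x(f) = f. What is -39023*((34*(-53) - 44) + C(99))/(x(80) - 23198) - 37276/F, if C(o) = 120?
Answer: -3131203871/1078840 ≈ -2902.4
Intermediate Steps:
F = -3360 (F = -112*30 = -3360)
-39023*((34*(-53) - 44) + C(99))/(x(80) - 23198) - 37276/F = -39023*((34*(-53) - 44) + 120)/(80 - 23198) - 37276/(-3360) = -39023/((-23118/((-1802 - 44) + 120))) - 37276*(-1/3360) = -39023/((-23118/(-1846 + 120))) + 9319/840 = -39023/((-23118/(-1726))) + 9319/840 = -39023/((-23118*(-1/1726))) + 9319/840 = -39023/11559/863 + 9319/840 = -39023*863/11559 + 9319/840 = -33676849/11559 + 9319/840 = -3131203871/1078840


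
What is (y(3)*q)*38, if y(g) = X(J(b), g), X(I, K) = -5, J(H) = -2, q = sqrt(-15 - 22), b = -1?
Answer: -190*I*sqrt(37) ≈ -1155.7*I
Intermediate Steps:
q = I*sqrt(37) (q = sqrt(-37) = I*sqrt(37) ≈ 6.0828*I)
y(g) = -5
(y(3)*q)*38 = -5*I*sqrt(37)*38 = -190*I*sqrt(37)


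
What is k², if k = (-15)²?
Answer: 50625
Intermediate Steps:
k = 225
k² = 225² = 50625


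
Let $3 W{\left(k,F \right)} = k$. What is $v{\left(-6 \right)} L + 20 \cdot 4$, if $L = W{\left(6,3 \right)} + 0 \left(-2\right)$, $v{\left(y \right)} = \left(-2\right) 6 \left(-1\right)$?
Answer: $104$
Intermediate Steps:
$W{\left(k,F \right)} = \frac{k}{3}$
$v{\left(y \right)} = 12$ ($v{\left(y \right)} = \left(-12\right) \left(-1\right) = 12$)
$L = 2$ ($L = \frac{1}{3} \cdot 6 + 0 \left(-2\right) = 2 + 0 = 2$)
$v{\left(-6 \right)} L + 20 \cdot 4 = 12 \cdot 2 + 20 \cdot 4 = 24 + 80 = 104$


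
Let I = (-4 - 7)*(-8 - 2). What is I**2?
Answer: 12100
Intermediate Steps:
I = 110 (I = -11*(-10) = 110)
I**2 = 110**2 = 12100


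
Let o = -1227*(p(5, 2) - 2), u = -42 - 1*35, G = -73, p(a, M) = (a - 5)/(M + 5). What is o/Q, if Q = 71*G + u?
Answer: -1227/2630 ≈ -0.46654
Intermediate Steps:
p(a, M) = (-5 + a)/(5 + M)
u = -77 (u = -42 - 35 = -77)
o = 2454 (o = -1227*((-5 + 5)/(5 + 2) - 2) = -1227*(0/7 - 2) = -1227*((⅐)*0 - 2) = -1227*(0 - 2) = -1227*(-2) = 2454)
Q = -5260 (Q = 71*(-73) - 77 = -5183 - 77 = -5260)
o/Q = 2454/(-5260) = 2454*(-1/5260) = -1227/2630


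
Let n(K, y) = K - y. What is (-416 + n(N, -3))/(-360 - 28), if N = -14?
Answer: 427/388 ≈ 1.1005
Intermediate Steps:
(-416 + n(N, -3))/(-360 - 28) = (-416 + (-14 - 1*(-3)))/(-360 - 28) = (-416 + (-14 + 3))/(-388) = (-416 - 11)*(-1/388) = -427*(-1/388) = 427/388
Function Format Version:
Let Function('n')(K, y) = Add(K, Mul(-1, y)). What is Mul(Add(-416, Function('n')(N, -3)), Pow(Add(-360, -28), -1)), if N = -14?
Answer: Rational(427, 388) ≈ 1.1005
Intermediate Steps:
Mul(Add(-416, Function('n')(N, -3)), Pow(Add(-360, -28), -1)) = Mul(Add(-416, Add(-14, Mul(-1, -3))), Pow(Add(-360, -28), -1)) = Mul(Add(-416, Add(-14, 3)), Pow(-388, -1)) = Mul(Add(-416, -11), Rational(-1, 388)) = Mul(-427, Rational(-1, 388)) = Rational(427, 388)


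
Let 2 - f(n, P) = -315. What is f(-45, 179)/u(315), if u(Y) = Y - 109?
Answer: 317/206 ≈ 1.5388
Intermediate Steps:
u(Y) = -109 + Y
f(n, P) = 317 (f(n, P) = 2 - 1*(-315) = 2 + 315 = 317)
f(-45, 179)/u(315) = 317/(-109 + 315) = 317/206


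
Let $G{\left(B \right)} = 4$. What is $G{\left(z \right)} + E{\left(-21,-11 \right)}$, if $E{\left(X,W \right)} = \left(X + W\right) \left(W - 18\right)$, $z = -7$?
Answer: $932$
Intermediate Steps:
$E{\left(X,W \right)} = \left(-18 + W\right) \left(W + X\right)$ ($E{\left(X,W \right)} = \left(W + X\right) \left(-18 + W\right) = \left(-18 + W\right) \left(W + X\right)$)
$G{\left(z \right)} + E{\left(-21,-11 \right)} = 4 - \left(-807 - 121\right) = 4 + \left(121 + 198 + 378 + 231\right) = 4 + 928 = 932$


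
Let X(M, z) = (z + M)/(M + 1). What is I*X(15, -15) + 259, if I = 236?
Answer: 259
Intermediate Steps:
X(M, z) = (M + z)/(1 + M)
I*X(15, -15) + 259 = 236*((15 - 15)/(1 + 15)) + 259 = 236*(0/16) + 259 = 236*((1/16)*0) + 259 = 236*0 + 259 = 0 + 259 = 259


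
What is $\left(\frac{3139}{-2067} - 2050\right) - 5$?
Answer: $- \frac{4250824}{2067} \approx -2056.5$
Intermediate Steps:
$\left(\frac{3139}{-2067} - 2050\right) - 5 = \left(3139 \left(- \frac{1}{2067}\right) - 2050\right) - 5 = \left(- \frac{3139}{2067} - 2050\right) - 5 = - \frac{4240489}{2067} - 5 = - \frac{4250824}{2067}$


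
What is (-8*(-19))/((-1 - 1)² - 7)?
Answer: -152/3 ≈ -50.667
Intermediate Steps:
(-8*(-19))/((-1 - 1)² - 7) = 152/((-2)² - 7) = 152/(4 - 7) = 152/(-3) = 152*(-⅓) = -152/3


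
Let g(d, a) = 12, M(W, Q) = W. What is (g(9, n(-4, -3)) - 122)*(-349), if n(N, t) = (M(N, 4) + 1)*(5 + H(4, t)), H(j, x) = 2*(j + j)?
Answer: 38390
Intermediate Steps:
H(j, x) = 4*j (H(j, x) = 2*(2*j) = 4*j)
n(N, t) = 21 + 21*N (n(N, t) = (N + 1)*(5 + 4*4) = (1 + N)*(5 + 16) = (1 + N)*21 = 21 + 21*N)
(g(9, n(-4, -3)) - 122)*(-349) = (12 - 122)*(-349) = -110*(-349) = 38390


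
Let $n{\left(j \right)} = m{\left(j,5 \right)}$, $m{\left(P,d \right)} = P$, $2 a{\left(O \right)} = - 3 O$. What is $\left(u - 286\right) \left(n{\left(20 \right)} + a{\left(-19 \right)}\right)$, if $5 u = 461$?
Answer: $- \frac{93993}{10} \approx -9399.3$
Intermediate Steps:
$a{\left(O \right)} = - \frac{3 O}{2}$ ($a{\left(O \right)} = \frac{\left(-3\right) O}{2} = - \frac{3 O}{2}$)
$n{\left(j \right)} = j$
$u = \frac{461}{5}$ ($u = \frac{1}{5} \cdot 461 = \frac{461}{5} \approx 92.2$)
$\left(u - 286\right) \left(n{\left(20 \right)} + a{\left(-19 \right)}\right) = \left(\frac{461}{5} - 286\right) \left(20 - - \frac{57}{2}\right) = - \frac{969 \left(20 + \frac{57}{2}\right)}{5} = \left(- \frac{969}{5}\right) \frac{97}{2} = - \frac{93993}{10}$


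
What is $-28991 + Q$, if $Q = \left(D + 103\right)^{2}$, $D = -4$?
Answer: $-19190$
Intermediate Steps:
$Q = 9801$ ($Q = \left(-4 + 103\right)^{2} = 99^{2} = 9801$)
$-28991 + Q = -28991 + 9801 = -19190$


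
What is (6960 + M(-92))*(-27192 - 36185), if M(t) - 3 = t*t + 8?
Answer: -978223995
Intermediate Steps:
M(t) = 11 + t² (M(t) = 3 + (t*t + 8) = 3 + (t² + 8) = 3 + (8 + t²) = 11 + t²)
(6960 + M(-92))*(-27192 - 36185) = (6960 + (11 + (-92)²))*(-27192 - 36185) = (6960 + (11 + 8464))*(-63377) = (6960 + 8475)*(-63377) = 15435*(-63377) = -978223995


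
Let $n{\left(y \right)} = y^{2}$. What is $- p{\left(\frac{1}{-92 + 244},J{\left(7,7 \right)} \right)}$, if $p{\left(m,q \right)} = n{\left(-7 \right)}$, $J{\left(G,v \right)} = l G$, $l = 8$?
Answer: $-49$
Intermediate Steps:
$J{\left(G,v \right)} = 8 G$
$p{\left(m,q \right)} = 49$ ($p{\left(m,q \right)} = \left(-7\right)^{2} = 49$)
$- p{\left(\frac{1}{-92 + 244},J{\left(7,7 \right)} \right)} = \left(-1\right) 49 = -49$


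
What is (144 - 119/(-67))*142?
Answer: 1386914/67 ≈ 20700.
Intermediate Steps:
(144 - 119/(-67))*142 = (144 - 119*(-1/67))*142 = (144 + 119/67)*142 = (9767/67)*142 = 1386914/67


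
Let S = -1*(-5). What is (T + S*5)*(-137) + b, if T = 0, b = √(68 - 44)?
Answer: -3425 + 2*√6 ≈ -3420.1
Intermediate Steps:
b = 2*√6 (b = √24 = 2*√6 ≈ 4.8990)
S = 5
(T + S*5)*(-137) + b = (0 + 5*5)*(-137) + 2*√6 = (0 + 25)*(-137) + 2*√6 = 25*(-137) + 2*√6 = -3425 + 2*√6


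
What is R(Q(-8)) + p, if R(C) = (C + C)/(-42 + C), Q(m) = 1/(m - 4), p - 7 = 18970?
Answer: 9583387/505 ≈ 18977.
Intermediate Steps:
p = 18977 (p = 7 + 18970 = 18977)
Q(m) = 1/(-4 + m)
R(C) = 2*C/(-42 + C) (R(C) = (2*C)/(-42 + C) = 2*C/(-42 + C))
R(Q(-8)) + p = 2/((-4 - 8)*(-42 + 1/(-4 - 8))) + 18977 = 2/(-12*(-42 + 1/(-12))) + 18977 = 2*(-1/12)/(-42 - 1/12) + 18977 = 2*(-1/12)/(-505/12) + 18977 = 2*(-1/12)*(-12/505) + 18977 = 2/505 + 18977 = 9583387/505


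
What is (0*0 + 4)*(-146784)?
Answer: -587136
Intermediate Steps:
(0*0 + 4)*(-146784) = (0 + 4)*(-146784) = 4*(-146784) = -587136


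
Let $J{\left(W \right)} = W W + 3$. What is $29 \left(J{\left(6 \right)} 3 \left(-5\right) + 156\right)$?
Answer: $-12441$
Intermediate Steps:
$J{\left(W \right)} = 3 + W^{2}$ ($J{\left(W \right)} = W^{2} + 3 = 3 + W^{2}$)
$29 \left(J{\left(6 \right)} 3 \left(-5\right) + 156\right) = 29 \left(\left(3 + 6^{2}\right) 3 \left(-5\right) + 156\right) = 29 \left(\left(3 + 36\right) 3 \left(-5\right) + 156\right) = 29 \left(39 \cdot 3 \left(-5\right) + 156\right) = 29 \left(117 \left(-5\right) + 156\right) = 29 \left(-585 + 156\right) = 29 \left(-429\right) = -12441$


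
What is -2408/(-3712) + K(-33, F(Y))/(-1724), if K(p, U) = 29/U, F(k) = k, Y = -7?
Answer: 911481/1399888 ≈ 0.65111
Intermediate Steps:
-2408/(-3712) + K(-33, F(Y))/(-1724) = -2408/(-3712) + (29/(-7))/(-1724) = -2408*(-1/3712) + (29*(-1/7))*(-1/1724) = 301/464 - 29/7*(-1/1724) = 301/464 + 29/12068 = 911481/1399888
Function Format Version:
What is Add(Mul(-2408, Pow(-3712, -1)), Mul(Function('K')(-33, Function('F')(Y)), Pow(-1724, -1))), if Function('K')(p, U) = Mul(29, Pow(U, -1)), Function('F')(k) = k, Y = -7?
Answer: Rational(911481, 1399888) ≈ 0.65111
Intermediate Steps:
Add(Mul(-2408, Pow(-3712, -1)), Mul(Function('K')(-33, Function('F')(Y)), Pow(-1724, -1))) = Add(Mul(-2408, Pow(-3712, -1)), Mul(Mul(29, Pow(-7, -1)), Pow(-1724, -1))) = Add(Mul(-2408, Rational(-1, 3712)), Mul(Mul(29, Rational(-1, 7)), Rational(-1, 1724))) = Add(Rational(301, 464), Mul(Rational(-29, 7), Rational(-1, 1724))) = Add(Rational(301, 464), Rational(29, 12068)) = Rational(911481, 1399888)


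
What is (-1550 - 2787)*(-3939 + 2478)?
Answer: 6336357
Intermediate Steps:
(-1550 - 2787)*(-3939 + 2478) = -4337*(-1461) = 6336357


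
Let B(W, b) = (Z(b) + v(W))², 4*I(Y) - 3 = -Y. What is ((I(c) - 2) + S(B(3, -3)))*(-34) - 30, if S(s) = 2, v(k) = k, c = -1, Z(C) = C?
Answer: -64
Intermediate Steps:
I(Y) = ¾ - Y/4 (I(Y) = ¾ + (-Y)/4 = ¾ - Y/4)
B(W, b) = (W + b)² (B(W, b) = (b + W)² = (W + b)²)
((I(c) - 2) + S(B(3, -3)))*(-34) - 30 = (((¾ - ¼*(-1)) - 2) + 2)*(-34) - 30 = (((¾ + ¼) - 2) + 2)*(-34) - 30 = ((1 - 2) + 2)*(-34) - 30 = (-1 + 2)*(-34) - 30 = 1*(-34) - 30 = -34 - 30 = -64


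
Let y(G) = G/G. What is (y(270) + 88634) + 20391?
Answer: 109026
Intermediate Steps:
y(G) = 1
(y(270) + 88634) + 20391 = (1 + 88634) + 20391 = 88635 + 20391 = 109026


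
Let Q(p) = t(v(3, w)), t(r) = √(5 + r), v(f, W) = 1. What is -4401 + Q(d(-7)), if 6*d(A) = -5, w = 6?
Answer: -4401 + √6 ≈ -4398.5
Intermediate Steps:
d(A) = -⅚ (d(A) = (⅙)*(-5) = -⅚)
Q(p) = √6 (Q(p) = √(5 + 1) = √6)
-4401 + Q(d(-7)) = -4401 + √6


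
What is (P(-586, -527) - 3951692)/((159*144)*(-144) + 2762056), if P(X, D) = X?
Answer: 1976139/267484 ≈ 7.3879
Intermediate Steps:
(P(-586, -527) - 3951692)/((159*144)*(-144) + 2762056) = (-586 - 3951692)/((159*144)*(-144) + 2762056) = -3952278/(22896*(-144) + 2762056) = -3952278/(-3297024 + 2762056) = -3952278/(-534968) = -3952278*(-1/534968) = 1976139/267484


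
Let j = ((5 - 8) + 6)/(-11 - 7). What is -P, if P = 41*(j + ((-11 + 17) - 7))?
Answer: 287/6 ≈ 47.833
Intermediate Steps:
j = -⅙ (j = (-3 + 6)/(-18) = 3*(-1/18) = -⅙ ≈ -0.16667)
P = -287/6 (P = 41*(-⅙ + ((-11 + 17) - 7)) = 41*(-⅙ + (6 - 7)) = 41*(-⅙ - 1) = 41*(-7/6) = -287/6 ≈ -47.833)
-P = -1*(-287/6) = 287/6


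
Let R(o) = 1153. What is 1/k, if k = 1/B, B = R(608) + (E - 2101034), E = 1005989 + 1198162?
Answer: 104270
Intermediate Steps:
E = 2204151
B = 104270 (B = 1153 + (2204151 - 2101034) = 1153 + 103117 = 104270)
k = 1/104270 ≈ 9.5905e-6
1/k = 1/(1/104270) = 104270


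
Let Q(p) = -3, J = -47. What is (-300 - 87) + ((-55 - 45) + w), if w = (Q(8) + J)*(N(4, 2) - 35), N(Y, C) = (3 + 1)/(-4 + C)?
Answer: 1363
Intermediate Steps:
N(Y, C) = 4/(-4 + C)
w = 1850 (w = (-3 - 47)*(4/(-4 + 2) - 35) = -50*(4/(-2) - 35) = -50*(4*(-½) - 35) = -50*(-2 - 35) = -50*(-37) = 1850)
(-300 - 87) + ((-55 - 45) + w) = (-300 - 87) + ((-55 - 45) + 1850) = -387 + (-100 + 1850) = -387 + 1750 = 1363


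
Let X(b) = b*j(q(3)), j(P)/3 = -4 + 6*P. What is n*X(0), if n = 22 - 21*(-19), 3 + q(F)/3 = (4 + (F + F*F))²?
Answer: 0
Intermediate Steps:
q(F) = -9 + 3*(4 + F + F²)² (q(F) = -9 + 3*(4 + (F + F*F))² = -9 + 3*(4 + (F + F²))² = -9 + 3*(4 + F + F²)²)
j(P) = -12 + 18*P (j(P) = 3*(-4 + 6*P) = -12 + 18*P)
n = 421 (n = 22 + 399 = 421)
X(b) = 13650*b (X(b) = b*(-12 + 18*(-9 + 3*(4 + 3 + 3²)²)) = b*(-12 + 18*(-9 + 3*(4 + 3 + 9)²)) = b*(-12 + 18*(-9 + 3*16²)) = b*(-12 + 18*(-9 + 3*256)) = b*(-12 + 18*(-9 + 768)) = b*(-12 + 18*759) = b*(-12 + 13662) = b*13650 = 13650*b)
n*X(0) = 421*(13650*0) = 421*0 = 0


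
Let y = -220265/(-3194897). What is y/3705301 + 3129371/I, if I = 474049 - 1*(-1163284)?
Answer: 37045666527381944132/19382838187539405001 ≈ 1.9113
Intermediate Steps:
I = 1637333 (I = 474049 + 1163284 = 1637333)
y = 220265/3194897 (y = -220265*(-1/3194897) = 220265/3194897 ≈ 0.068943)
y/3705301 + 3129371/I = (220265/3194897)/3705301 + 3129371/1637333 = (220265/3194897)*(1/3705301) + 3129371*(1/1637333) = 220265/11838055048997 + 3129371/1637333 = 37045666527381944132/19382838187539405001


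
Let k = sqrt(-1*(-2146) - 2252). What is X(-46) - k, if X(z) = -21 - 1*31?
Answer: -52 - I*sqrt(106) ≈ -52.0 - 10.296*I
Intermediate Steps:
X(z) = -52 (X(z) = -21 - 31 = -52)
k = I*sqrt(106) (k = sqrt(2146 - 2252) = sqrt(-106) = I*sqrt(106) ≈ 10.296*I)
X(-46) - k = -52 - I*sqrt(106)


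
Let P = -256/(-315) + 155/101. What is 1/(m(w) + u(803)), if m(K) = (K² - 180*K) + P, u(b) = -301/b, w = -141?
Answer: 25547445/1156353300673 ≈ 2.2093e-5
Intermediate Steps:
P = 74681/31815 (P = -256*(-1/315) + 155*(1/101) = 256/315 + 155/101 = 74681/31815 ≈ 2.3474)
m(K) = 74681/31815 + K² - 180*K (m(K) = (K² - 180*K) + 74681/31815 = 74681/31815 + K² - 180*K)
1/(m(w) + u(803)) = 1/((74681/31815 + (-141)² - 180*(-141)) - 301/803) = 1/((74681/31815 + 19881 + 25380) - 301*1/803) = 1/(1440053396/31815 - 301/803) = 1/(1156353300673/25547445) = 25547445/1156353300673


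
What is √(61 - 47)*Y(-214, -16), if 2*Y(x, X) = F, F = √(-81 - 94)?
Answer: 35*I*√2/2 ≈ 24.749*I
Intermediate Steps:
F = 5*I*√7 (F = √(-175) = 5*I*√7 ≈ 13.229*I)
Y(x, X) = 5*I*√7/2 (Y(x, X) = (5*I*√7)/2 = 5*I*√7/2)
√(61 - 47)*Y(-214, -16) = √(61 - 47)*(5*I*√7/2) = √14*(5*I*√7/2) = 35*I*√2/2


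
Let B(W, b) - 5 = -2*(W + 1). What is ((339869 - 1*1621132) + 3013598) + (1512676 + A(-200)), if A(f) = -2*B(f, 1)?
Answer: 3244205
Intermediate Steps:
B(W, b) = 3 - 2*W (B(W, b) = 5 - 2*(W + 1) = 5 - 2*(1 + W) = 5 + (-2 - 2*W) = 3 - 2*W)
A(f) = -6 + 4*f (A(f) = -2*(3 - 2*f) = -6 + 4*f)
((339869 - 1*1621132) + 3013598) + (1512676 + A(-200)) = ((339869 - 1*1621132) + 3013598) + (1512676 + (-6 + 4*(-200))) = ((339869 - 1621132) + 3013598) + (1512676 + (-6 - 800)) = (-1281263 + 3013598) + (1512676 - 806) = 1732335 + 1511870 = 3244205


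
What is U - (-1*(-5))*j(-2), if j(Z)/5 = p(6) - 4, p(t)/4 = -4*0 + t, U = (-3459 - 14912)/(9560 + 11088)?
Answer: -10342371/20648 ≈ -500.89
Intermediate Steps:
U = -18371/20648 ≈ -0.88972
p(t) = 4*t (p(t) = 4*(-4*0 + t) = 4*(0 + t) = 4*t)
j(Z) = 100 (j(Z) = 5*(4*6 - 4) = 5*(24 - 4) = 5*20 = 100)
U - (-1*(-5))*j(-2) = -18371/20648 - (-1*(-5))*100 = -18371/20648 - 5*100 = -18371/20648 - 1*500 = -18371/20648 - 500 = -10342371/20648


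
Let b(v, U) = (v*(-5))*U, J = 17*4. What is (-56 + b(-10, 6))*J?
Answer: 16592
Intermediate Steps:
J = 68
b(v, U) = -5*U*v (b(v, U) = (-5*v)*U = -5*U*v)
(-56 + b(-10, 6))*J = (-56 - 5*6*(-10))*68 = (-56 + 300)*68 = 244*68 = 16592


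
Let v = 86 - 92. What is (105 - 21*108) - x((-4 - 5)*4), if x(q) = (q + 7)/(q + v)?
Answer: -90875/42 ≈ -2163.7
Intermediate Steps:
v = -6
x(q) = (7 + q)/(-6 + q) (x(q) = (q + 7)/(q - 6) = (7 + q)/(-6 + q))
(105 - 21*108) - x((-4 - 5)*4) = (105 - 21*108) - (7 + (-4 - 5)*4)/(-6 + (-4 - 5)*4) = (105 - 2268) - (7 - 9*4)/(-6 - 9*4) = -2163 - (7 - 36)/(-6 - 36) = -2163 - (-29)/(-42) = -2163 - (-1)*(-29)/42 = -2163 - 1*29/42 = -2163 - 29/42 = -90875/42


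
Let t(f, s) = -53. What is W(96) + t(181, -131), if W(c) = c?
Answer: 43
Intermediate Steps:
W(96) + t(181, -131) = 96 - 53 = 43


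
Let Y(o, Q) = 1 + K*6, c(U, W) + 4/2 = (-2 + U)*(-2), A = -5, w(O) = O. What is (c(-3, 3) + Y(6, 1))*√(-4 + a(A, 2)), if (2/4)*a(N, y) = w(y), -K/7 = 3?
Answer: 0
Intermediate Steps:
K = -21 (K = -7*3 = -21)
c(U, W) = 2 - 2*U (c(U, W) = -2 + (-2 + U)*(-2) = -2 + (4 - 2*U) = 2 - 2*U)
a(N, y) = 2*y
Y(o, Q) = -125 (Y(o, Q) = 1 - 21*6 = 1 - 126 = -125)
(c(-3, 3) + Y(6, 1))*√(-4 + a(A, 2)) = ((2 - 2*(-3)) - 125)*√(-4 + 2*2) = ((2 + 6) - 125)*√(-4 + 4) = (8 - 125)*√0 = -117*0 = 0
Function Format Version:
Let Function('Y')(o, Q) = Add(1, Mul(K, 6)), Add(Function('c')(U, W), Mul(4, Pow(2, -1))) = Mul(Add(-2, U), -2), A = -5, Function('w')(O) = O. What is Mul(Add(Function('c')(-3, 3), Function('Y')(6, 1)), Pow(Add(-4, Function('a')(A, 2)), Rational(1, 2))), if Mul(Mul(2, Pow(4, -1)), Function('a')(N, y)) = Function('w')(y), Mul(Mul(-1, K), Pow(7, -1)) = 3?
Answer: 0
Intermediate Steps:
K = -21 (K = Mul(-7, 3) = -21)
Function('c')(U, W) = Add(2, Mul(-2, U)) (Function('c')(U, W) = Add(-2, Mul(Add(-2, U), -2)) = Add(-2, Add(4, Mul(-2, U))) = Add(2, Mul(-2, U)))
Function('a')(N, y) = Mul(2, y)
Function('Y')(o, Q) = -125 (Function('Y')(o, Q) = Add(1, Mul(-21, 6)) = Add(1, -126) = -125)
Mul(Add(Function('c')(-3, 3), Function('Y')(6, 1)), Pow(Add(-4, Function('a')(A, 2)), Rational(1, 2))) = Mul(Add(Add(2, Mul(-2, -3)), -125), Pow(Add(-4, Mul(2, 2)), Rational(1, 2))) = Mul(Add(Add(2, 6), -125), Pow(Add(-4, 4), Rational(1, 2))) = Mul(Add(8, -125), Pow(0, Rational(1, 2))) = Mul(-117, 0) = 0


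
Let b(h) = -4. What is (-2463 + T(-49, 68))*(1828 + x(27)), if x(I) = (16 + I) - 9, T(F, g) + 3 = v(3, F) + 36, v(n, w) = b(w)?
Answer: -4532108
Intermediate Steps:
v(n, w) = -4
T(F, g) = 29 (T(F, g) = -3 + (-4 + 36) = -3 + 32 = 29)
x(I) = 7 + I
(-2463 + T(-49, 68))*(1828 + x(27)) = (-2463 + 29)*(1828 + (7 + 27)) = -2434*(1828 + 34) = -2434*1862 = -4532108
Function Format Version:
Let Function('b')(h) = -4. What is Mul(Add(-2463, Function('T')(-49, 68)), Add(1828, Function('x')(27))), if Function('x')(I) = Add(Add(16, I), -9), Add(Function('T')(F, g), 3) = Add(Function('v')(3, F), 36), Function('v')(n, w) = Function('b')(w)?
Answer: -4532108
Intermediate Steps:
Function('v')(n, w) = -4
Function('T')(F, g) = 29 (Function('T')(F, g) = Add(-3, Add(-4, 36)) = Add(-3, 32) = 29)
Function('x')(I) = Add(7, I)
Mul(Add(-2463, Function('T')(-49, 68)), Add(1828, Function('x')(27))) = Mul(Add(-2463, 29), Add(1828, Add(7, 27))) = Mul(-2434, Add(1828, 34)) = Mul(-2434, 1862) = -4532108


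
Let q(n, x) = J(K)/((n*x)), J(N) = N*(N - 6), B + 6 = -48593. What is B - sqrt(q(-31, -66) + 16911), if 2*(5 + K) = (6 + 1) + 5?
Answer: -48599 - sqrt(70791397446)/2046 ≈ -48729.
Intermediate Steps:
B = -48599 (B = -6 - 48593 = -48599)
K = 1 (K = -5 + ((6 + 1) + 5)/2 = -5 + (7 + 5)/2 = -5 + (1/2)*12 = -5 + 6 = 1)
J(N) = N*(-6 + N)
q(n, x) = -5/(n*x) (q(n, x) = (1*(-6 + 1))/((n*x)) = (1*(-5))*(1/(n*x)) = -5/(n*x))
B - sqrt(q(-31, -66) + 16911) = -48599 - sqrt(-5/(-31*(-66)) + 16911) = -48599 - sqrt(-5*(-1/31)*(-1/66) + 16911) = -48599 - sqrt(-5/2046 + 16911) = -48599 - sqrt(34599901/2046) = -48599 - sqrt(70791397446)/2046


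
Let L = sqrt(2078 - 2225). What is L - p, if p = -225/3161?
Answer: 225/3161 + 7*I*sqrt(3) ≈ 0.07118 + 12.124*I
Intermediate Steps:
p = -225/3161 (p = -225*1/3161 = -225/3161 ≈ -0.071180)
L = 7*I*sqrt(3) (L = sqrt(-147) = 7*I*sqrt(3) ≈ 12.124*I)
L - p = 7*I*sqrt(3) - 1*(-225/3161) = 7*I*sqrt(3) + 225/3161 = 225/3161 + 7*I*sqrt(3)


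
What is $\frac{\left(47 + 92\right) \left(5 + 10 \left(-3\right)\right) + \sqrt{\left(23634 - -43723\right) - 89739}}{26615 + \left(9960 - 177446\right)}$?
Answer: $\frac{3475}{140871} - \frac{19 i \sqrt{62}}{140871} \approx 0.024668 - 0.001062 i$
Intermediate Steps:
$\frac{\left(47 + 92\right) \left(5 + 10 \left(-3\right)\right) + \sqrt{\left(23634 - -43723\right) - 89739}}{26615 + \left(9960 - 177446\right)} = \frac{139 \left(5 - 30\right) + \sqrt{\left(23634 + 43723\right) - 89739}}{26615 + \left(9960 - 177446\right)} = \frac{139 \left(-25\right) + \sqrt{67357 - 89739}}{26615 - 167486} = \frac{-3475 + \sqrt{-22382}}{-140871} = \left(-3475 + 19 i \sqrt{62}\right) \left(- \frac{1}{140871}\right) = \frac{3475}{140871} - \frac{19 i \sqrt{62}}{140871}$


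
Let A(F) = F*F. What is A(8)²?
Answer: 4096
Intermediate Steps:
A(F) = F²
A(8)² = (8²)² = 64² = 4096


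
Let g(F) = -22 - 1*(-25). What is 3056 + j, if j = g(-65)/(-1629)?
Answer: 1659407/543 ≈ 3056.0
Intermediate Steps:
g(F) = 3 (g(F) = -22 + 25 = 3)
j = -1/543 (j = 3/(-1629) = 3*(-1/1629) = -1/543 ≈ -0.0018416)
3056 + j = 3056 - 1/543 = 1659407/543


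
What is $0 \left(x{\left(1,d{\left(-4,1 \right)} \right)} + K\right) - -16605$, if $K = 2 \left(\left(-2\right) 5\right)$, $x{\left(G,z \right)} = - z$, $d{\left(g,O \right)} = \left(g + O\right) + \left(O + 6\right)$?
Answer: $16605$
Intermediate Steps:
$d{\left(g,O \right)} = 6 + g + 2 O$ ($d{\left(g,O \right)} = \left(O + g\right) + \left(6 + O\right) = 6 + g + 2 O$)
$K = -20$ ($K = 2 \left(-10\right) = -20$)
$0 \left(x{\left(1,d{\left(-4,1 \right)} \right)} + K\right) - -16605 = 0 \left(- (6 - 4 + 2 \cdot 1) - 20\right) - -16605 = 0 \left(- (6 - 4 + 2) - 20\right) + 16605 = 0 \left(\left(-1\right) 4 - 20\right) + 16605 = 0 \left(-4 - 20\right) + 16605 = 0 \left(-24\right) + 16605 = 0 + 16605 = 16605$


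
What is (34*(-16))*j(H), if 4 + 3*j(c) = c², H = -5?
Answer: -3808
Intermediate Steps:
j(c) = -4/3 + c²/3
(34*(-16))*j(H) = (34*(-16))*(-4/3 + (⅓)*(-5)²) = -544*(-4/3 + (⅓)*25) = -544*(-4/3 + 25/3) = -544*7 = -3808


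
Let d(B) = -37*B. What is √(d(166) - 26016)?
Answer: I*√32158 ≈ 179.33*I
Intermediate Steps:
√(d(166) - 26016) = √(-37*166 - 26016) = √(-6142 - 26016) = √(-32158) = I*√32158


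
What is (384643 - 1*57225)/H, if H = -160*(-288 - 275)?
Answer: 163709/45040 ≈ 3.6347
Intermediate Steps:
H = 90080 (H = -160*(-563) = 90080)
(384643 - 1*57225)/H = (384643 - 1*57225)/90080 = (384643 - 57225)*(1/90080) = 327418*(1/90080) = 163709/45040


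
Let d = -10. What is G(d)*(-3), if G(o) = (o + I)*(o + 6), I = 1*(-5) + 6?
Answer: -108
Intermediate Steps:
I = 1 (I = -5 + 6 = 1)
G(o) = (1 + o)*(6 + o) (G(o) = (o + 1)*(o + 6) = (1 + o)*(6 + o))
G(d)*(-3) = (6 + (-10)² + 7*(-10))*(-3) = (6 + 100 - 70)*(-3) = 36*(-3) = -108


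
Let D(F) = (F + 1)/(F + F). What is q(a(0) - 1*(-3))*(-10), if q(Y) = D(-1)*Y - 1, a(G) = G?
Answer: 10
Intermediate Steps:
D(F) = (1 + F)/(2*F) (D(F) = (1 + F)/((2*F)) = (1 + F)*(1/(2*F)) = (1 + F)/(2*F))
q(Y) = -1 (q(Y) = ((½)*(1 - 1)/(-1))*Y - 1 = ((½)*(-1)*0)*Y - 1 = 0*Y - 1 = 0 - 1 = -1)
q(a(0) - 1*(-3))*(-10) = -1*(-10) = 10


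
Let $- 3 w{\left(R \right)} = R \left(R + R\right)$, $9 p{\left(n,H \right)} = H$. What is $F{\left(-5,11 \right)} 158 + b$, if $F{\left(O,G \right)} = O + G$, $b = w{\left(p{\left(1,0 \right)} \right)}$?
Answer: $948$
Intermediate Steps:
$p{\left(n,H \right)} = \frac{H}{9}$
$w{\left(R \right)} = - \frac{2 R^{2}}{3}$ ($w{\left(R \right)} = - \frac{R \left(R + R\right)}{3} = - \frac{R 2 R}{3} = - \frac{2 R^{2}}{3}$)
$b = 0$ ($b = - \frac{2 \left(\frac{1}{9} \cdot 0\right)^{2}}{3} = - \frac{2 \cdot 0^{2}}{3} = \left(- \frac{2}{3}\right) 0 = 0$)
$F{\left(O,G \right)} = G + O$
$F{\left(-5,11 \right)} 158 + b = \left(11 - 5\right) 158 + 0 = 6 \cdot 158 + 0 = 948 + 0 = 948$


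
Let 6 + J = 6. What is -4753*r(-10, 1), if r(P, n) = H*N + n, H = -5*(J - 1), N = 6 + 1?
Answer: -171108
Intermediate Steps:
J = 0 (J = -6 + 6 = 0)
N = 7
H = 5 (H = -5*(0 - 1) = -5*(-1) = 5)
r(P, n) = 35 + n (r(P, n) = 5*7 + n = 35 + n)
-4753*r(-10, 1) = -4753*(35 + 1) = -4753*36 = -171108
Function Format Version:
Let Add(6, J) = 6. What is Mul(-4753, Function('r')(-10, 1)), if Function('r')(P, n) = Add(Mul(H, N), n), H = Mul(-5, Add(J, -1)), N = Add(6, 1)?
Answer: -171108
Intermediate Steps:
J = 0 (J = Add(-6, 6) = 0)
N = 7
H = 5 (H = Mul(-5, Add(0, -1)) = Mul(-5, -1) = 5)
Function('r')(P, n) = Add(35, n) (Function('r')(P, n) = Add(Mul(5, 7), n) = Add(35, n))
Mul(-4753, Function('r')(-10, 1)) = Mul(-4753, Add(35, 1)) = Mul(-4753, 36) = -171108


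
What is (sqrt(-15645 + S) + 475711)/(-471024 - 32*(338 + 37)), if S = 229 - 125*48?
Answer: -475711/483024 - I*sqrt(5354)/241512 ≈ -0.98486 - 0.00030297*I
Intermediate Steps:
S = -5771 (S = 229 - 6000 = -5771)
(sqrt(-15645 + S) + 475711)/(-471024 - 32*(338 + 37)) = (sqrt(-15645 - 5771) + 475711)/(-471024 - 32*(338 + 37)) = (sqrt(-21416) + 475711)/(-471024 - 32*375) = (2*I*sqrt(5354) + 475711)/(-471024 - 12000) = (475711 + 2*I*sqrt(5354))/(-483024) = (475711 + 2*I*sqrt(5354))*(-1/483024) = -475711/483024 - I*sqrt(5354)/241512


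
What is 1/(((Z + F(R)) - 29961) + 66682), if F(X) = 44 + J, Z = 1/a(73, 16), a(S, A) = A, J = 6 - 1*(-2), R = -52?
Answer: 16/588369 ≈ 2.7194e-5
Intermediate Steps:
J = 8 (J = 6 + 2 = 8)
Z = 1/16 ≈ 0.062500
F(X) = 52 (F(X) = 44 + 8 = 52)
1/(((Z + F(R)) - 29961) + 66682) = 1/(((1/16 + 52) - 29961) + 66682) = 1/((833/16 - 29961) + 66682) = 1/(-478543/16 + 66682) = 1/(588369/16) = 16/588369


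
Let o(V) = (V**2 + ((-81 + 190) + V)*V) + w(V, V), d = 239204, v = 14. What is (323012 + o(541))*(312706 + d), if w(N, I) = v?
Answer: 533894001870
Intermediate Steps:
w(N, I) = 14
o(V) = 14 + V**2 + V*(109 + V) (o(V) = (V**2 + ((-81 + 190) + V)*V) + 14 = (V**2 + (109 + V)*V) + 14 = (V**2 + V*(109 + V)) + 14 = 14 + V**2 + V*(109 + V))
(323012 + o(541))*(312706 + d) = (323012 + (14 + 2*541**2 + 109*541))*(312706 + 239204) = (323012 + (14 + 2*292681 + 58969))*551910 = (323012 + (14 + 585362 + 58969))*551910 = (323012 + 644345)*551910 = 967357*551910 = 533894001870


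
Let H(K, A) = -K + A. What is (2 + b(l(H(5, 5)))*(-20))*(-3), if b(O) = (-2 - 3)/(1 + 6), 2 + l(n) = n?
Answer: -342/7 ≈ -48.857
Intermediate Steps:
H(K, A) = A - K
l(n) = -2 + n
b(O) = -5/7
(2 + b(l(H(5, 5)))*(-20))*(-3) = (2 - 5/7*(-20))*(-3) = (2 + 100/7)*(-3) = (114/7)*(-3) = -342/7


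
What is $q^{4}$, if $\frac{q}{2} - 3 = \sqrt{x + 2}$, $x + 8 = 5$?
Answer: $448 + 1536 i \approx 448.0 + 1536.0 i$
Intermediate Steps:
$x = -3$ ($x = -8 + 5 = -3$)
$q = 6 + 2 i$ ($q = 6 + 2 \sqrt{-3 + 2} = 6 + 2 \sqrt{-1} = 6 + 2 i \approx 6.0 + 2.0 i$)
$q^{4} = \left(6 + 2 i\right)^{4}$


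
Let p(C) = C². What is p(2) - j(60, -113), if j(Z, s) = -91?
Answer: 95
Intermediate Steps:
p(2) - j(60, -113) = 2² - 1*(-91) = 4 + 91 = 95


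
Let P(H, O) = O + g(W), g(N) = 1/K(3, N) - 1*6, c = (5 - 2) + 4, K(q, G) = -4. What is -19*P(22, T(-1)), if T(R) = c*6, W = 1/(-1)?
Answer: -2717/4 ≈ -679.25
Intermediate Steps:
c = 7 (c = 3 + 4 = 7)
W = -1
g(N) = -25/4 (g(N) = 1/(-4) - 1*6 = -¼ - 6 = -25/4)
T(R) = 42 (T(R) = 7*6 = 42)
P(H, O) = -25/4 + O (P(H, O) = O - 25/4 = -25/4 + O)
-19*P(22, T(-1)) = -19*(-25/4 + 42) = -19*143/4 = -2717/4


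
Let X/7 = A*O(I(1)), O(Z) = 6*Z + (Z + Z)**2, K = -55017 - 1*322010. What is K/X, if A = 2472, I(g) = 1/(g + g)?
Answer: -53861/9888 ≈ -5.4471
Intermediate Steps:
K = -377027 (K = -55017 - 322010 = -377027)
I(g) = 1/(2*g)
O(Z) = 4*Z**2 + 6*Z (O(Z) = 6*Z + (2*Z)**2 = 6*Z + 4*Z**2 = 4*Z**2 + 6*Z)
X = 69216 (X = 7*(2472*(2*((1/2)/1)*(3 + 2*((1/2)/1)))) = 7*(2472*(2*((1/2)*1)*(3 + 2*((1/2)*1)))) = 7*(2472*(2*(1/2)*(3 + 2*(1/2)))) = 7*(2472*(2*(1/2)*(3 + 1))) = 7*(2472*(2*(1/2)*4)) = 7*(2472*4) = 7*9888 = 69216)
K/X = -377027/69216 = -377027*1/69216 = -53861/9888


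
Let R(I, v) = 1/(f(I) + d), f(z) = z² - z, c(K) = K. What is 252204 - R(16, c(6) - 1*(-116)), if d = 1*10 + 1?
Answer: 63303203/251 ≈ 2.5220e+5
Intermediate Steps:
d = 11 (d = 10 + 1 = 11)
R(I, v) = 1/(11 + I*(-1 + I)) (R(I, v) = 1/(I*(-1 + I) + 11) = 1/(11 + I*(-1 + I)))
252204 - R(16, c(6) - 1*(-116)) = 252204 - 1/(11 + 16*(-1 + 16)) = 252204 - 1/(11 + 16*15) = 252204 - 1/(11 + 240) = 252204 - 1/251 = 63303203/251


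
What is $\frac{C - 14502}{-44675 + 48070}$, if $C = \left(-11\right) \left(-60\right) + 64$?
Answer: $- \frac{13778}{3395} \approx -4.0583$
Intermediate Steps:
$C = 724$ ($C = 660 + 64 = 724$)
$\frac{C - 14502}{-44675 + 48070} = \frac{724 - 14502}{-44675 + 48070} = - \frac{13778}{3395}$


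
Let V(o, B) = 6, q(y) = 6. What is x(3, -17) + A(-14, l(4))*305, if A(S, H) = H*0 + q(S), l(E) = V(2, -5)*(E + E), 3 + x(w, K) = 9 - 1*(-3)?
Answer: 1839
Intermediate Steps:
x(w, K) = 9 (x(w, K) = -3 + (9 - 1*(-3)) = -3 + (9 + 3) = -3 + 12 = 9)
l(E) = 12*E (l(E) = 6*(E + E) = 6*(2*E) = 12*E)
A(S, H) = 6 (A(S, H) = H*0 + 6 = 0 + 6 = 6)
x(3, -17) + A(-14, l(4))*305 = 9 + 6*305 = 9 + 1830 = 1839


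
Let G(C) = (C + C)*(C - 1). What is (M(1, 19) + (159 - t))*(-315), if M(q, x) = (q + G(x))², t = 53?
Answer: -147839265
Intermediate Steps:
G(C) = 2*C*(-1 + C) (G(C) = (2*C)*(-1 + C) = 2*C*(-1 + C))
M(q, x) = (q + 2*x*(-1 + x))²
(M(1, 19) + (159 - t))*(-315) = ((1 + 2*19*(-1 + 19))² + (159 - 1*53))*(-315) = ((1 + 2*19*18)² + (159 - 53))*(-315) = ((1 + 684)² + 106)*(-315) = (685² + 106)*(-315) = (469225 + 106)*(-315) = 469331*(-315) = -147839265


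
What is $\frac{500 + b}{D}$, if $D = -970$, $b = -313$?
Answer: $- \frac{187}{970} \approx -0.19278$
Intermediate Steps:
$\frac{500 + b}{D} = \frac{500 - 313}{-970} = 187 \left(- \frac{1}{970}\right) = - \frac{187}{970}$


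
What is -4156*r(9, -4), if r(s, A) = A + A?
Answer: 33248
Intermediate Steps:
r(s, A) = 2*A
-4156*r(9, -4) = -8312*(-4) = -4156*(-8) = 33248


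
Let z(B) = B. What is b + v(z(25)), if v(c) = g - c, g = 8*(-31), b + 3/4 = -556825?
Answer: -2228395/4 ≈ -5.5710e+5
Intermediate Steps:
b = -2227303/4 (b = -3/4 - 556825 = -2227303/4 ≈ -5.5683e+5)
g = -248
v(c) = -248 - c
b + v(z(25)) = -2227303/4 + (-248 - 1*25) = -2227303/4 + (-248 - 25) = -2227303/4 - 273 = -2228395/4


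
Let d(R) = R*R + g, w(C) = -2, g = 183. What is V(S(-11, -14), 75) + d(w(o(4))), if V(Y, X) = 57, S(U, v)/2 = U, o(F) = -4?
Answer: 244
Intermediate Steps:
S(U, v) = 2*U
d(R) = 183 + R² (d(R) = R*R + 183 = R² + 183 = 183 + R²)
V(S(-11, -14), 75) + d(w(o(4))) = 57 + (183 + (-2)²) = 57 + (183 + 4) = 57 + 187 = 244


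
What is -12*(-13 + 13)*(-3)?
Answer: 0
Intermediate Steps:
-12*(-13 + 13)*(-3) = -12*0*(-3) = 0*(-3) = 0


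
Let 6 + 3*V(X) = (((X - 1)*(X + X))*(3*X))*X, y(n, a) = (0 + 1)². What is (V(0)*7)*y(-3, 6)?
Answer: -14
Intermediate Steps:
y(n, a) = 1 (y(n, a) = 1² = 1)
V(X) = -2 + 2*X³*(-1 + X) (V(X) = -2 + ((((X - 1)*(X + X))*(3*X))*X)/3 = -2 + ((((-1 + X)*(2*X))*(3*X))*X)/3 = -2 + (((2*X*(-1 + X))*(3*X))*X)/3 = -2 + ((6*X²*(-1 + X))*X)/3 = -2 + (6*X³*(-1 + X))/3 = -2 + 2*X³*(-1 + X))
(V(0)*7)*y(-3, 6) = ((-2 - 2*0³ + 2*0⁴)*7)*1 = ((-2 - 2*0 + 2*0)*7)*1 = ((-2 + 0 + 0)*7)*1 = -2*7*1 = -14*1 = -14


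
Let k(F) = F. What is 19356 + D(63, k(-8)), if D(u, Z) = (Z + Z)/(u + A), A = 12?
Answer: 1451684/75 ≈ 19356.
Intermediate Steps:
D(u, Z) = 2*Z/(12 + u) (D(u, Z) = (Z + Z)/(u + 12) = (2*Z)/(12 + u) = 2*Z/(12 + u))
19356 + D(63, k(-8)) = 19356 + 2*(-8)/(12 + 63) = 19356 + 2*(-8)/75 = 19356 + 2*(-8)*(1/75) = 19356 - 16/75 = 1451684/75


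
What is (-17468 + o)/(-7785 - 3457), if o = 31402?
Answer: -6967/5621 ≈ -1.2395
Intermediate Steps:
(-17468 + o)/(-7785 - 3457) = (-17468 + 31402)/(-7785 - 3457) = 13934/(-11242) = 13934*(-1/11242) = -6967/5621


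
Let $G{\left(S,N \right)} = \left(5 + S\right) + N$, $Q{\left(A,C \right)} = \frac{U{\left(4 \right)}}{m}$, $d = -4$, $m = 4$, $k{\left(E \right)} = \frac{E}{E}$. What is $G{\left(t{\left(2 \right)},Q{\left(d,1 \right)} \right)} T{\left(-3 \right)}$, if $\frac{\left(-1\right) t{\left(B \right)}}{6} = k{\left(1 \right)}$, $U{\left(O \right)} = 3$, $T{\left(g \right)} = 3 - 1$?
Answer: $- \frac{1}{2} \approx -0.5$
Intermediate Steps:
$k{\left(E \right)} = 1$
$T{\left(g \right)} = 2$ ($T{\left(g \right)} = 3 - 1 = 2$)
$t{\left(B \right)} = -6$ ($t{\left(B \right)} = \left(-6\right) 1 = -6$)
$Q{\left(A,C \right)} = \frac{3}{4}$
$G{\left(S,N \right)} = 5 + N + S$
$G{\left(t{\left(2 \right)},Q{\left(d,1 \right)} \right)} T{\left(-3 \right)} = \left(5 + \frac{3}{4} - 6\right) 2 = \left(- \frac{1}{4}\right) 2 = - \frac{1}{2}$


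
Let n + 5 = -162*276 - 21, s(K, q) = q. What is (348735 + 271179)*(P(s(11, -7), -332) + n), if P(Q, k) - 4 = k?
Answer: -27937044324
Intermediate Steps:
P(Q, k) = 4 + k
n = -44738 (n = -5 + (-162*276 - 21) = -5 + (-44712 - 21) = -5 - 44733 = -44738)
(348735 + 271179)*(P(s(11, -7), -332) + n) = (348735 + 271179)*((4 - 332) - 44738) = 619914*(-328 - 44738) = 619914*(-45066) = -27937044324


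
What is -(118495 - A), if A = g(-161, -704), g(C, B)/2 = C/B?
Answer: -41710079/352 ≈ -1.1849e+5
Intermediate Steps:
g(C, B) = 2*C/B (g(C, B) = 2*(C/B) = 2*C/B)
A = 161/352 (A = 2*(-161)/(-704) = 2*(-161)*(-1/704) = 161/352 ≈ 0.45739)
-(118495 - A) = -(118495 - 1*161/352) = -(118495 - 161/352) = -1*41710079/352 = -41710079/352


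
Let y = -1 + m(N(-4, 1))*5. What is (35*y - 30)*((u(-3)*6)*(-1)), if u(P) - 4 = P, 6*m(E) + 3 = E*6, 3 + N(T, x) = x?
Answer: 3015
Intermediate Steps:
N(T, x) = -3 + x
m(E) = -½ + E (m(E) = -½ + (E*6)/6 = -½ + (6*E)/6 = -½ + E)
u(P) = 4 + P
y = -27/2 (y = -1 + (-½ + (-3 + 1))*5 = -1 + (-½ - 2)*5 = -1 - 5/2*5 = -1 - 25/2 = -27/2 ≈ -13.500)
(35*y - 30)*((u(-3)*6)*(-1)) = (35*(-27/2) - 30)*(((4 - 3)*6)*(-1)) = (-945/2 - 30)*((1*6)*(-1)) = -3015*(-1) = -1005/2*(-6) = 3015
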